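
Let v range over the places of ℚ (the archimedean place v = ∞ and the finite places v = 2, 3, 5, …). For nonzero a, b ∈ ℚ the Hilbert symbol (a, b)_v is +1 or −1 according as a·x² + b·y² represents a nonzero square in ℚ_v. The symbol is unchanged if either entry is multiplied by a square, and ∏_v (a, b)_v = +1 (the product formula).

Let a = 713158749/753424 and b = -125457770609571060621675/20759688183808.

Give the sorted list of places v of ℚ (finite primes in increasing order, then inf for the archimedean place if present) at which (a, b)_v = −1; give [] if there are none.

[3, 11]

Mod squares: a ≡ 29, b ≡ -69069. Check v ∈ {∞, 2, 3, 5, 7, 11, 13, 19, 23, 29, 31}.
v=13: a=13^0·(≡12), b=13^1·(≡1) mod 13; (12|13)=+1, (1|13)=+1; (−1)^{0·1·6}·(+1)^1·(+1)^0 = +1.
v=19: a=19^2·(≡8), b=19^4·(≡13) mod 19; (8|19)=-1, (13|19)=-1; (−1)^{2·4·9}·(-1)^4·(-1)^2 = +1.
v=11: a=11^0·(≡6), b=11^1·(≡6) mod 11; (6|11)=-1, (6|11)=-1; (−1)^{0·1·5}·(-1)^1·(-1)^0 = -1.
v=3: a=3^4·(≡2), b=3^9·(≡2) mod 3; (2|3)=-1, (2|3)=-1; (−1)^{4·9·1}·(-1)^9·(-1)^4 = -1.
v=7: a=7^-2·(≡4), b=7^-3·(≡6) mod 7; (4|7)=+1, (6|7)=-1; (−1)^{-2·-3·3}·(+1)^-3·(-1)^-2 = +1.
v=23: a=23^0·(≡2), b=23^1·(≡19) mod 23; (2|23)=+1, (19|23)=-1; (−1)^{0·1·11}·(+1)^1·(-1)^0 = +1.
v=∞: 29 > 0 and -69069 < 0  ⇒  (a,b)_∞ = +1.
v=31: a=31^-2·(≡17), b=31^-4·(≡23) mod 31; (17|31)=-1, (23|31)=-1; (−1)^{-2·-4·15}·(-1)^-4·(-1)^-2 = +1.
v=2: v_2(a)=-4, v_2(b)=-16; units ≡ 5, 3 (mod 8); ε·ε+αω+βω = 0·1+-4·1+-16·1 ≡ 0  ⇒  (a,b)_2 = +1.
v=5: a=5^0·(≡1), b=5^2·(≡1) mod 5; (1|5)=+1, (1|5)=+1; (−1)^{0·2·2}·(+1)^2·(+1)^0 = +1.
v=29: a=29^3·(≡24), b=29^6·(≡6) mod 29; (24|29)=+1, (6|29)=+1; (−1)^{3·6·14}·(+1)^6·(+1)^3 = +1.
Ram(29, -69069) = {3, 11}; no ℚ_3-point on the conic.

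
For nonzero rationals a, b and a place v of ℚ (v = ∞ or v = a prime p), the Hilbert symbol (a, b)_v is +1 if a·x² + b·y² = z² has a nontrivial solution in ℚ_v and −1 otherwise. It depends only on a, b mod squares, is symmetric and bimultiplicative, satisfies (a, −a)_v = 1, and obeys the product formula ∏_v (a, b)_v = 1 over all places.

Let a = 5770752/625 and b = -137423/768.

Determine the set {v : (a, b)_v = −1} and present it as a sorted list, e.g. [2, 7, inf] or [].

[]

(a, b) ≡ (78, -429) mod (ℚ^×)²; places V = {2, 3, 5, 11, 13, 17, 31, ∞}.
(a,b)_2: α=9, β=-8; u≡7, v≡3 (mod 8); ε(u)ε(v)=1·1, αω(v)=9·1, βω(u)=-8·0; sum ≡ 0  ⇒  +1.
(a,b)_13: α=1, u≡6; β=1, v≡11 (mod 13); (6|13)=-1, (11|13)=-1; sign (−1)^0·-1^1·-1^1 = +1.
(a,b)_31: α=0, u≡8; β=2, v≡16 (mod 31); (8|31)=+1, (16|31)=+1; sign (−1)^0·+1^2·+1^0 = +1.
(a,b)_5: α=-4, u≡2; β=0, v≡4 (mod 5); (2|5)=-1, (4|5)=+1; sign (−1)^0·-1^0·+1^-4 = +1.
(a,b)_∞: sgn(78)=+, sgn(-429)=−, so +1.
(a,b)_11: α=0, u≡1; β=1, v≡4 (mod 11); (1|11)=+1, (4|11)=+1; sign (−1)^0·+1^1·+1^0 = +1.
(a,b)_17: α=2, u≡6; β=0, v≡13 (mod 17); (6|17)=-1, (13|17)=+1; sign (−1)^0·-1^0·+1^2 = +1.
(a,b)_3: α=1, u≡2; β=-1, v≡1 (mod 3); (2|3)=-1, (1|3)=+1; sign (−1)^1·-1^-1·+1^1 = +1.
Ram(a, b) = ∅: the form 78·x² + -429·y² − z² is isotropic over every ℚ_v, so by Hasse–Minkowski it is isotropic over ℚ.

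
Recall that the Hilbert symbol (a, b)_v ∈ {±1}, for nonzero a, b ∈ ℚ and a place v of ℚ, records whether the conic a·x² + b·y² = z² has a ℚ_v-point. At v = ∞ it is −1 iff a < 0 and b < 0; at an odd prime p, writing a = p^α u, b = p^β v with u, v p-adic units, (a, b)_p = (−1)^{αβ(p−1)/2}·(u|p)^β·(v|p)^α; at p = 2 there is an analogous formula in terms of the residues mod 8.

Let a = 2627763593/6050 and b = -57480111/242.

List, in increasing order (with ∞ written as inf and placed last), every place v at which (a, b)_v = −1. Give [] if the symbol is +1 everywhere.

(a, b) ≡ (58786, -8398) mod (ℚ^×)²; places V = {2, 3, 5, 7, 11, 13, 17, 19, 23, ∞}.
(a,b)_5: α=-2, u≡4; β=0, v≡2 (mod 5); (4|5)=+1, (2|5)=-1; sign (−1)^0·+1^0·-1^-2 = +1.
(a,b)_3: α=0, u≡1; β=4, v≡2 (mod 3); (1|3)=+1, (2|3)=-1; sign (−1)^0·+1^4·-1^0 = +1.
(a,b)_11: α=-2, u≡8; β=-2, v≡2 (mod 11); (8|11)=-1, (2|11)=-1; sign (−1)^0·-1^-2·-1^-2 = +1.
(a,b)_2: α=-1, β=-1; u≡1, v≡1 (mod 8); ε(u)ε(v)=0·0, αω(v)=-1·0, βω(u)=-1·0; sum ≡ 0  ⇒  +1.
(a,b)_17: α=1, u≡12; β=1, v≡8 (mod 17); (12|17)=-1, (8|17)=+1; sign (−1)^0·-1^1·+1^1 = -1.
(a,b)_19: α=1, u≡6; β=1, v≡14 (mod 19); (6|19)=+1, (14|19)=-1; sign (−1)^1·+1^1·-1^1 = +1.
(a,b)_∞: sgn(58786)=+, sgn(-8398)=−, so +1.
(a,b)_23: α=2, u≡15; β=0, v≡11 (mod 23); (15|23)=-1, (11|23)=-1; sign (−1)^0·-1^0·-1^2 = +1.
(a,b)_13: α=3, u≡6; β=3, v≡4 (mod 13); (6|13)=-1, (4|13)=+1; sign (−1)^0·-1^3·+1^3 = -1.
(a,b)_7: α=1, u≡5; β=0, v≡1 (mod 7); (5|7)=-1, (1|7)=+1; sign (−1)^0·-1^0·+1^1 = +1.
|Ram(58786, -8398)| = 2, even; anisotropic at {13, 17}.

[13, 17]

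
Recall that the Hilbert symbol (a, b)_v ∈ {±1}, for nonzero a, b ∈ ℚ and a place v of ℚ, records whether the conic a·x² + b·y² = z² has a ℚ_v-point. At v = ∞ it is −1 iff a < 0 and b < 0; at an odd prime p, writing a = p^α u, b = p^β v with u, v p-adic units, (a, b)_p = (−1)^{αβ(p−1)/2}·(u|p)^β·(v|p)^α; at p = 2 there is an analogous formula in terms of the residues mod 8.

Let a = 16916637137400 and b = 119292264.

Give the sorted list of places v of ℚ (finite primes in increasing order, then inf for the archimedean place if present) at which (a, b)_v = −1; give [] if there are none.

[2, 3, 7, 13]

(a, b) ≡ (7854, 26) mod (ℚ^×)²; places V = {2, 3, 5, 7, 11, 13, 17, ∞}.
(a,b)_∞: sgn(7854)=+, sgn(26)=+, so +1.
(a,b)_3: α=3, u≡2; β=4, v≡2 (mod 3); (2|3)=-1, (2|3)=-1; sign (−1)^0·-1^4·-1^3 = -1.
(a,b)_2: α=3, β=3; u≡7, v≡5 (mod 8); ε(u)ε(v)=1·0, αω(v)=3·1, βω(u)=3·0; sum ≡ 1  ⇒  -1.
(a,b)_13: α=2, u≡11; β=1, v≡5 (mod 13); (11|13)=-1, (5|13)=-1; sign (−1)^0·-1^1·-1^2 = -1.
(a,b)_11: α=1, u≡10; β=0, v≡3 (mod 11); (10|11)=-1, (3|11)=+1; sign (−1)^0·-1^0·+1^1 = +1.
(a,b)_17: α=3, u≡11; β=2, v≡16 (mod 17); (11|17)=-1, (16|17)=+1; sign (−1)^0·-1^2·+1^3 = +1.
(a,b)_7: α=3, u≡2; β=2, v≡6 (mod 7); (2|7)=+1, (6|7)=-1; sign (−1)^0·+1^2·-1^3 = -1.
(a,b)_5: α=2, u≡1; β=0, v≡4 (mod 5); (1|5)=+1, (4|5)=+1; sign (−1)^0·+1^0·+1^2 = +1.
|Ram(7854, 26)| = 4, even; anisotropic at {2, 3, 7, 13}.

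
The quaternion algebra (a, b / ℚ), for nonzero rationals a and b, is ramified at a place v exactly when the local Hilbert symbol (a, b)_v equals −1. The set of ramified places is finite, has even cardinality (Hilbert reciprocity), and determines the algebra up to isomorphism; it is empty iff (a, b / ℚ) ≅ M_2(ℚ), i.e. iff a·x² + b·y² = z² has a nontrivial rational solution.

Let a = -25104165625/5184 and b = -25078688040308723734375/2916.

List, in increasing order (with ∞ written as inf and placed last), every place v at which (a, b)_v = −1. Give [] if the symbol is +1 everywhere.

(a, b) ≡ (-385, -24871) mod (ℚ^×)²; places V = {2, 3, 5, 7, 11, 17, 19, ∞}.
(a,b)_5: α=5, u≡3; β=6, v≡1 (mod 5); (3|5)=-1, (1|5)=+1; sign (−1)^0·-1^6·+1^5 = +1.
(a,b)_3: α=-4, u≡2; β=-6, v≡2 (mod 3); (2|3)=-1, (2|3)=-1; sign (−1)^0·-1^-6·-1^-4 = +1.
(a,b)_7: α=1, u≡4; β=3, v≡5 (mod 7); (4|7)=+1, (5|7)=-1; sign (−1)^1·+1^3·-1^1 = +1.
(a,b)_19: α=2, u≡12; β=5, v≡8 (mod 19); (12|19)=-1, (8|19)=-1; sign (−1)^0·-1^5·-1^2 = -1.
(a,b)_17: α=2, u≡11; β=5, v≡1 (mod 17); (11|17)=-1, (1|17)=+1; sign (−1)^0·-1^5·+1^2 = -1.
(a,b)_2: α=-6, β=-2; u≡7, v≡1 (mod 8); ε(u)ε(v)=1·0, αω(v)=-6·0, βω(u)=-2·0; sum ≡ 0  ⇒  +1.
(a,b)_∞: sgn(-385)=−, sgn(-24871)=−, so -1.
(a,b)_11: α=1, u≡3; β=3, v≡1 (mod 11); (3|11)=+1, (1|11)=+1; sign (−1)^1·+1^3·+1^1 = -1.
|Ram(-385, -24871)| = 4, even; anisotropic at {11, 17, 19, ∞}.

[11, 17, 19, inf]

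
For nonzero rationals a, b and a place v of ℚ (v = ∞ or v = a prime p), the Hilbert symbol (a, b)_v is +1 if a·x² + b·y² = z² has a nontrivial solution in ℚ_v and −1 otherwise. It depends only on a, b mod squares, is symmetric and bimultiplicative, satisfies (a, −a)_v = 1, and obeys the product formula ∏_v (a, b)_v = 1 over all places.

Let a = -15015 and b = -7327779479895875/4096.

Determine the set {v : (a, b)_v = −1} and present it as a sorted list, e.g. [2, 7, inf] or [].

Mod squares: a ≡ -15015, b ≡ -35. Check v ∈ {∞, 2, 3, 5, 7, 11, 13, 59}.
v=∞: -15015 < 0 and -35 < 0  ⇒  (a,b)_∞ = -1.
v=2: v_2(a)=0, v_2(b)=-12; units ≡ 1, 5 (mod 8); ε·ε+αω+βω = 0·0+0·1+-12·0 ≡ 0  ⇒  (a,b)_2 = +1.
v=13: a=13^1·(≡2), b=13^2·(≡4) mod 13; (2|13)=-1, (4|13)=+1; (−1)^{1·2·6}·(-1)^2·(+1)^1 = +1.
v=5: a=5^1·(≡2), b=5^3·(≡3) mod 5; (2|5)=-1, (3|5)=-1; (−1)^{1·3·2}·(-1)^3·(-1)^1 = +1.
v=11: a=11^1·(≡10), b=11^2·(≡1) mod 11; (10|11)=-1, (1|11)=+1; (−1)^{1·2·5}·(-1)^2·(+1)^1 = +1.
v=7: a=7^1·(≡4), b=7^7·(≡4) mod 7; (4|7)=+1, (4|7)=+1; (−1)^{1·7·3}·(+1)^7·(+1)^1 = -1.
v=3: a=3^1·(≡2), b=3^0·(≡1) mod 3; (2|3)=-1, (1|3)=+1; (−1)^{1·0·1}·(-1)^0·(+1)^1 = +1.
v=59: a=59^0·(≡30), b=59^2·(≡42) mod 59; (30|59)=-1, (42|59)=-1; (−1)^{0·2·29}·(-1)^2·(-1)^0 = +1.
(-15015, -35 / ℚ) ramifies at {7, ∞}: a division algebra.

[7, inf]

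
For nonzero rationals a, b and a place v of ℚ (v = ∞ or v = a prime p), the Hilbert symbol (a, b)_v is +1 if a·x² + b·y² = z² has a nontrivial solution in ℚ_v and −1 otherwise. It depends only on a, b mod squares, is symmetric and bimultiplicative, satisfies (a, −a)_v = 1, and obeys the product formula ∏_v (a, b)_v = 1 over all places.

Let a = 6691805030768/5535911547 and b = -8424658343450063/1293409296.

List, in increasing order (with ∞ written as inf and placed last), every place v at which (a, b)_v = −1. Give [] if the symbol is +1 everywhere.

Mod squares: a ≡ 69, b ≡ -23. Check v ∈ {∞, 2, 3, 11, 13, 23, 37, 41, 43}.
v=11: a=11^2·(≡4), b=11^4·(≡6) mod 11; (4|11)=+1, (6|11)=-1; (−1)^{2·4·5}·(+1)^4·(-1)^2 = +1.
v=23: a=23^3·(≡2), b=23^7·(≡7) mod 23; (2|23)=+1, (7|23)=-1; (−1)^{3·7·11}·(+1)^7·(-1)^3 = +1.
v=2: v_2(a)=4, v_2(b)=-4; units ≡ 5, 1 (mod 8); ε·ε+αω+βω = 0·0+4·0+-4·1 ≡ 0  ⇒  (a,b)_2 = +1.
v=3: a=3^-7·(≡2), b=3^-10·(≡1) mod 3; (2|3)=-1, (1|3)=+1; (−1)^{-7·-10·1}·(-1)^-10·(+1)^-7 = +1.
v=43: a=43^-2·(≡19), b=43^0·(≡26) mod 43; (19|43)=-1, (26|43)=-1; (−1)^{-2·0·21}·(-1)^0·(-1)^-2 = +1.
v=37: a=37^-2·(≡17), b=37^-2·(≡2) mod 37; (17|37)=-1, (2|37)=-1; (−1)^{-2·-2·18}·(-1)^-2·(-1)^-2 = +1.
v=∞: 69 > 0 and -23 < 0  ⇒  (a,b)_∞ = +1.
v=41: a=41^2·(≡34), b=41^0·(≡31) mod 41; (34|41)=-1, (31|41)=+1; (−1)^{2·0·20}·(-1)^0·(+1)^2 = +1.
v=13: a=13^2·(≡3), b=13^2·(≡10) mod 13; (3|13)=+1, (10|13)=+1; (−1)^{2·2·6}·(+1)^2·(+1)^2 = +1.
Every local symbol is +1, so the conic 69·x² + -23·y² = z² has ℚ_v-points for all v and hence a ℚ-point; (a, b / ℚ) ≅ M_2(ℚ).

[]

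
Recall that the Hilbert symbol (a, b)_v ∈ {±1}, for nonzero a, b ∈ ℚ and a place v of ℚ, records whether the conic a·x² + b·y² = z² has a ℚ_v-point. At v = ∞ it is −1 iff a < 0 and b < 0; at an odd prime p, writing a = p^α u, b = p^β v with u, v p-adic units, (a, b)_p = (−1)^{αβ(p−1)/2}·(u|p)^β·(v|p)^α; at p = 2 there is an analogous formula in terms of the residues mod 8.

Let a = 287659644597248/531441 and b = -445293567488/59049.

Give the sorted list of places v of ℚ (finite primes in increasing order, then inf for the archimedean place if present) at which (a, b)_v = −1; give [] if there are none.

[2, 11]

(a, b) ≡ (77, -49742) mod (ℚ^×)²; places V = {2, 3, 7, 11, 17, 19, ∞}.
(a,b)_∞: sgn(77)=+, sgn(-49742)=−, so +1.
(a,b)_17: α=4, u≡4; β=3, v≡8 (mod 17); (4|17)=+1, (8|17)=+1; sign (−1)^0·+1^3·+1^4 = +1.
(a,b)_11: α=3, u≡8; β=3, v≡2 (mod 11); (8|11)=-1, (2|11)=-1; sign (−1)^1·-1^3·-1^3 = -1.
(a,b)_3: α=-12, u≡2; β=-10, v≡1 (mod 3); (2|3)=-1, (1|3)=+1; sign (−1)^0·-1^-10·+1^-12 = +1.
(a,b)_7: α=1, u≡4; β=1, v≡3 (mod 7); (4|7)=+1, (3|7)=-1; sign (−1)^1·+1^1·-1^1 = +1.
(a,b)_19: α=2, u≡9; β=1, v≡6 (mod 19); (9|19)=+1, (6|19)=+1; sign (−1)^0·+1^1·+1^2 = +1.
(a,b)_2: α=10, β=9; u≡5, v≡1 (mod 8); ε(u)ε(v)=0·0, αω(v)=10·0, βω(u)=9·1; sum ≡ 1  ⇒  -1.
Ram(77, -49742) = {2, 11}; no ℚ_2-point on the conic.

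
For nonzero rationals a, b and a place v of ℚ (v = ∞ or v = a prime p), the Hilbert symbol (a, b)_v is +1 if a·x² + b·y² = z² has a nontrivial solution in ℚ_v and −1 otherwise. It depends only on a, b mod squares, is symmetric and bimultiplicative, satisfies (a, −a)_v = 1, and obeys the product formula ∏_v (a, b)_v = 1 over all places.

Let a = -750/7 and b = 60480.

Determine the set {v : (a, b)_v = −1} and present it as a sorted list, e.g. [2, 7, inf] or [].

Mod squares: a ≡ -210, b ≡ 105. Check v ∈ {∞, 2, 3, 5, 7}.
v=7: a=7^-1·(≡6), b=7^1·(≡2) mod 7; (6|7)=-1, (2|7)=+1; (−1)^{-1·1·3}·(-1)^1·(+1)^-1 = +1.
v=3: a=3^1·(≡2), b=3^3·(≡2) mod 3; (2|3)=-1, (2|3)=-1; (−1)^{1·3·1}·(-1)^3·(-1)^1 = -1.
v=∞: -210 < 0 and 105 > 0  ⇒  (a,b)_∞ = +1.
v=5: a=5^3·(≡2), b=5^1·(≡1) mod 5; (2|5)=-1, (1|5)=+1; (−1)^{3·1·2}·(-1)^1·(+1)^3 = -1.
v=2: v_2(a)=1, v_2(b)=6; units ≡ 7, 1 (mod 8); ε·ε+αω+βω = 1·0+1·0+6·0 ≡ 0  ⇒  (a,b)_2 = +1.
|Ram(-210, 105)| = 2, even; anisotropic at {3, 5}.

[3, 5]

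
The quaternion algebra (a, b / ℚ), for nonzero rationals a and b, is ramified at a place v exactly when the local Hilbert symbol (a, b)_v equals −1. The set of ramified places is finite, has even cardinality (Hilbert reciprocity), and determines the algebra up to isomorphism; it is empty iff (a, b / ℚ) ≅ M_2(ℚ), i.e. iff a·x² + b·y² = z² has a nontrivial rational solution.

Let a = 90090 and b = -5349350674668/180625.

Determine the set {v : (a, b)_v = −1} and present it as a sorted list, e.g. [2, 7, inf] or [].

(a, b) ≡ (10010, -3) mod (ℚ^×)²; places V = {2, 3, 5, 7, 11, 13, 17, 23, 29, ∞}.
(a,b)_11: α=1, u≡6; β=2, v≡2 (mod 11); (6|11)=-1, (2|11)=-1; sign (−1)^0·-1^2·-1^1 = -1.
(a,b)_7: α=1, u≡4; β=2, v≡4 (mod 7); (4|7)=+1, (4|7)=+1; sign (−1)^0·+1^2·+1^1 = +1.
(a,b)_∞: sgn(10010)=+, sgn(-3)=−, so +1.
(a,b)_17: α=0, u≡7; β=-2, v≡5 (mod 17); (7|17)=-1, (5|17)=-1; sign (−1)^0·-1^-2·-1^0 = +1.
(a,b)_3: α=2, u≡2; β=1, v≡2 (mod 3); (2|3)=-1, (2|3)=-1; sign (−1)^0·-1^1·-1^2 = -1.
(a,b)_23: α=0, u≡22; β=2, v≡5 (mod 23); (22|23)=-1, (5|23)=-1; sign (−1)^0·-1^2·-1^0 = +1.
(a,b)_13: α=1, u≡1; β=2, v≡1 (mod 13); (1|13)=+1, (1|13)=+1; sign (−1)^0·+1^2·+1^1 = +1.
(a,b)_2: α=1, β=2; u≡5, v≡5 (mod 8); ε(u)ε(v)=0·0, αω(v)=1·1, βω(u)=2·1; sum ≡ 1  ⇒  -1.
(a,b)_29: α=0, u≡16; β=2, v≡14 (mod 29); (16|29)=+1, (14|29)=-1; sign (−1)^0·+1^2·-1^0 = +1.
(a,b)_5: α=1, u≡3; β=-4, v≡3 (mod 5); (3|5)=-1, (3|5)=-1; sign (−1)^0·-1^-4·-1^1 = -1.
|Ram(10010, -3)| = 4, even; anisotropic at {2, 3, 5, 11}.

[2, 3, 5, 11]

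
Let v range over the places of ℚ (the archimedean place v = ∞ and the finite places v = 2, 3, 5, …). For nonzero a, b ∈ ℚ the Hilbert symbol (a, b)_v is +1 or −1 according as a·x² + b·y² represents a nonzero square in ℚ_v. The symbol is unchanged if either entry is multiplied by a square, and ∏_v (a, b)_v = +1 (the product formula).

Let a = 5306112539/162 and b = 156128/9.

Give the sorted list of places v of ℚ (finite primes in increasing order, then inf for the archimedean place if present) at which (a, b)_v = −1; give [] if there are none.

[7, 13]

(a, b) ≡ (749398, 9758) mod (ℚ^×)²; places V = {2, 3, 7, 13, 17, 19, 37, 41, ∞}.
(a,b)_41: α=1, u≡32; β=1, v≡4 (mod 41); (32|41)=+1, (4|41)=+1; sign (−1)^0·+1^1·+1^1 = +1.
(a,b)_3: α=-4, u≡1; β=-2, v≡2 (mod 3); (1|3)=+1, (2|3)=-1; sign (−1)^0·+1^-2·-1^-4 = +1.
(a,b)_2: α=-1, β=5; u≡3, v≡7 (mod 8); ε(u)ε(v)=1·1, αω(v)=-1·0, βω(u)=5·1; sum ≡ 0  ⇒  +1.
(a,b)_17: α=2, u≡9; β=1, v≡8 (mod 17); (9|17)=+1, (8|17)=+1; sign (−1)^0·+1^1·+1^2 = +1.
(a,b)_19: α=1, u≡7; β=0, v≡9 (mod 19); (7|19)=+1, (9|19)=+1; sign (−1)^0·+1^0·+1^1 = +1.
(a,b)_13: α=1, u≡10; β=0, v≡7 (mod 13); (10|13)=+1, (7|13)=-1; sign (−1)^0·+1^0·-1^1 = -1.
(a,b)_∞: sgn(749398)=+, sgn(9758)=+, so +1.
(a,b)_7: α=2, u≡6; β=1, v≡1 (mod 7); (6|7)=-1, (1|7)=+1; sign (−1)^0·-1^1·+1^2 = -1.
(a,b)_37: α=1, u≡29; β=0, v≡11 (mod 37); (29|37)=-1, (11|37)=+1; sign (−1)^0·-1^0·+1^1 = +1.
(749398, 9758 / ℚ) ramifies at {7, 13}: a division algebra.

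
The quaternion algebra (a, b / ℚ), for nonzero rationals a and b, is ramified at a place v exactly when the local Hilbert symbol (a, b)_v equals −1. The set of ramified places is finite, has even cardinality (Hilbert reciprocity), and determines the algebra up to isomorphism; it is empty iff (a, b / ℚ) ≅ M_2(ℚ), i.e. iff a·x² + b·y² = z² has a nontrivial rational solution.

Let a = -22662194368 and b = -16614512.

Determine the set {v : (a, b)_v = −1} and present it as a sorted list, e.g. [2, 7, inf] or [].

(a, b) ≡ (-368467, -1038407) mod (ℚ^×)²; places V = {2, 11, 19, 31, 41, 43, ∞}.
(a,b)_11: α=1, u≡5; β=0, v≡9 (mod 11); (5|11)=+1, (9|11)=+1; sign (−1)^0·+1^0·+1^1 = +1.
(a,b)_∞: sgn(-368467)=−, sgn(-1038407)=−, so -1.
(a,b)_19: α=1, u≡6; β=1, v≡8 (mod 19); (6|19)=+1, (8|19)=-1; sign (−1)^1·+1^1·-1^1 = +1.
(a,b)_31: α=2, u≡29; β=1, v≡7 (mod 31); (29|31)=-1, (7|31)=+1; sign (−1)^0·-1^1·+1^2 = -1.
(a,b)_2: α=6, β=4; u≡5, v≡1 (mod 8); ε(u)ε(v)=0·0, αω(v)=6·0, βω(u)=4·1; sum ≡ 0  ⇒  +1.
(a,b)_41: α=1, u≡9; β=1, v≡12 (mod 41); (9|41)=+1, (12|41)=-1; sign (−1)^0·+1^1·-1^1 = -1.
(a,b)_43: α=1, u≡4; β=1, v≡14 (mod 43); (4|43)=+1, (14|43)=+1; sign (−1)^1·+1^1·+1^1 = -1.
(-368467, -1038407 / ℚ) ramifies at {31, 41, 43, ∞}: a division algebra.

[31, 41, 43, inf]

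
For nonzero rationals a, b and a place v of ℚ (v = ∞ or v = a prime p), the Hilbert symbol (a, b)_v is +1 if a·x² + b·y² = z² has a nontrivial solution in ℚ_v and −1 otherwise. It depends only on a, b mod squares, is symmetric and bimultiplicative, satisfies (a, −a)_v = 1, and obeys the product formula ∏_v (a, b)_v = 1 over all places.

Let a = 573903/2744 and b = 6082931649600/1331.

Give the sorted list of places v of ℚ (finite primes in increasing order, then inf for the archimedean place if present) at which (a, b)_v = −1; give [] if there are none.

Mod squares: a ≡ 7378, b ≡ 11. Check v ∈ {∞, 2, 3, 5, 7, 11, 13, 17, 31}.
v=31: a=31^1·(≡12), b=31^2·(≡26) mod 31; (12|31)=-1, (26|31)=-1; (−1)^{1·2·15}·(-1)^2·(-1)^1 = -1.
v=13: a=13^0·(≡5), b=13^2·(≡6) mod 13; (5|13)=-1, (6|13)=-1; (−1)^{0·2·6}·(-1)^2·(-1)^0 = +1.
v=7: a=7^-3·(≡1), b=7^0·(≡1) mod 7; (1|7)=+1, (1|7)=+1; (−1)^{-3·0·3}·(+1)^0·(+1)^-3 = +1.
v=∞: 7378 > 0 and 11 > 0  ⇒  (a,b)_∞ = +1.
v=17: a=17^1·(≡2), b=17^2·(≡11) mod 17; (2|17)=+1, (11|17)=-1; (−1)^{1·2·8}·(+1)^2·(-1)^1 = -1.
v=5: a=5^0·(≡2), b=5^2·(≡4) mod 5; (2|5)=-1, (4|5)=+1; (−1)^{0·2·2}·(-1)^2·(+1)^0 = +1.
v=2: v_2(a)=-3, v_2(b)=6; units ≡ 1, 3 (mod 8); ε·ε+αω+βω = 0·1+-3·1+6·0 ≡ 1  ⇒  (a,b)_2 = -1.
v=11: a=11^2·(≡7), b=11^-3·(≡3) mod 11; (7|11)=-1, (3|11)=+1; (−1)^{2·-3·5}·(-1)^-3·(+1)^2 = -1.
v=3: a=3^2·(≡1), b=3^4·(≡2) mod 3; (1|3)=+1, (2|3)=-1; (−1)^{2·4·1}·(+1)^4·(-1)^2 = +1.
Ram(7378, 11) = {2, 11, 17, 31}; no ℚ_2-point on the conic.

[2, 11, 17, 31]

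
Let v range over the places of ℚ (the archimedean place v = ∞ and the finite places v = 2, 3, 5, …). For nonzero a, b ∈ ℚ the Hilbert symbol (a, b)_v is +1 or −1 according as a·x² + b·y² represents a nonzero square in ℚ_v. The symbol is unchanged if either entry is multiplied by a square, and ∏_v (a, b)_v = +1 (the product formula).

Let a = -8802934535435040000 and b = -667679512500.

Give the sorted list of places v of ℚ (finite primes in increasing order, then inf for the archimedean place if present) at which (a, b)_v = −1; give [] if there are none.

[2, 3, 13, inf]

(a, b) ≡ (-21, -5005) mod (ℚ^×)²; places V = {2, 3, 5, 7, 11, 13, ∞}.
(a,b)_5: α=4, u≡1; β=5, v≡1 (mod 5); (1|5)=+1, (1|5)=+1; sign (−1)^0·+1^5·+1^4 = +1.
(a,b)_2: α=8, β=2; u≡3, v≡3 (mod 8); ε(u)ε(v)=1·1, αω(v)=8·1, βω(u)=2·1; sum ≡ 1  ⇒  -1.
(a,b)_11: α=4, u≡5; β=3, v≡10 (mod 11); (5|11)=+1, (10|11)=-1; sign (−1)^0·+1^3·-1^4 = +1.
(a,b)_13: α=2, u≡7; β=1, v≡11 (mod 13); (7|13)=-1, (11|13)=-1; sign (−1)^0·-1^1·-1^2 = -1.
(a,b)_7: α=7, u≡4; β=3, v≡3 (mod 7); (4|7)=+1, (3|7)=-1; sign (−1)^1·+1^3·-1^7 = +1.
(a,b)_3: α=3, u≡2; β=2, v≡2 (mod 3); (2|3)=-1, (2|3)=-1; sign (−1)^0·-1^2·-1^3 = -1.
(a,b)_∞: sgn(-21)=−, sgn(-5005)=−, so -1.
(-21, -5005 / ℚ) ramifies at {2, 3, 13, ∞}: a division algebra.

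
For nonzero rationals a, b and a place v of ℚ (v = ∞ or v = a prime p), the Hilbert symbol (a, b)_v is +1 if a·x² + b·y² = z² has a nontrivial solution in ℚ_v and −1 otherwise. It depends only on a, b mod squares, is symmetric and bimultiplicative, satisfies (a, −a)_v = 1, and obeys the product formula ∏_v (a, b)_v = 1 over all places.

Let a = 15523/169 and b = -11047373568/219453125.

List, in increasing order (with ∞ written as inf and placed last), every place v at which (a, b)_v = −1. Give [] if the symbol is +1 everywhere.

Mod squares: a ≡ 43, b ≡ -22015. Check v ∈ {∞, 2, 3, 5, 7, 11, 13, 17, 19, 37, 43, 53}.
v=∞: 43 > 0 and -22015 < 0  ⇒  (a,b)_∞ = +1.
v=11: a=11^0·(≡6), b=11^2·(≡8) mod 11; (6|11)=-1, (8|11)=-1; (−1)^{0·2·5}·(-1)^2·(-1)^0 = +1.
v=19: a=19^2·(≡7), b=19^0·(≡4) mod 19; (7|19)=+1, (4|19)=+1; (−1)^{2·0·9}·(+1)^0·(+1)^2 = +1.
v=7: a=7^0·(≡4), b=7^1·(≡6) mod 7; (4|7)=+1, (6|7)=-1; (−1)^{0·1·3}·(+1)^1·(-1)^0 = +1.
v=43: a=43^1·(≡23), b=43^0·(≡35) mod 43; (23|43)=+1, (35|43)=+1; (−1)^{1·0·21}·(+1)^0·(+1)^1 = +1.
v=53: a=53^0·(≡10), b=53^-2·(≡5) mod 53; (10|53)=+1, (5|53)=-1; (−1)^{0·-2·26}·(+1)^-2·(-1)^0 = +1.
v=37: a=37^0·(≡8), b=37^1·(≡10) mod 37; (8|37)=-1, (10|37)=+1; (−1)^{0·1·18}·(-1)^1·(+1)^0 = -1.
v=3: a=3^0·(≡1), b=3^4·(≡2) mod 3; (1|3)=+1, (2|3)=-1; (−1)^{0·4·1}·(+1)^4·(-1)^0 = +1.
v=17: a=17^0·(≡15), b=17^1·(≡11) mod 17; (15|17)=+1, (11|17)=-1; (−1)^{0·1·8}·(+1)^1·(-1)^0 = +1.
v=13: a=13^-2·(≡1), b=13^0·(≡2) mod 13; (1|13)=+1, (2|13)=-1; (−1)^{-2·0·6}·(+1)^0·(-1)^-2 = +1.
v=2: v_2(a)=0, v_2(b)=8; units ≡ 3, 1 (mod 8); ε·ε+αω+βω = 1·0+0·0+8·1 ≡ 0  ⇒  (a,b)_2 = +1.
v=5: a=5^0·(≡2), b=5^-7·(≡3) mod 5; (2|5)=-1, (3|5)=-1; (−1)^{0·-7·2}·(-1)^-7·(-1)^0 = -1.
Ram(43, -22015) = {5, 37}; no ℚ_5-point on the conic.

[5, 37]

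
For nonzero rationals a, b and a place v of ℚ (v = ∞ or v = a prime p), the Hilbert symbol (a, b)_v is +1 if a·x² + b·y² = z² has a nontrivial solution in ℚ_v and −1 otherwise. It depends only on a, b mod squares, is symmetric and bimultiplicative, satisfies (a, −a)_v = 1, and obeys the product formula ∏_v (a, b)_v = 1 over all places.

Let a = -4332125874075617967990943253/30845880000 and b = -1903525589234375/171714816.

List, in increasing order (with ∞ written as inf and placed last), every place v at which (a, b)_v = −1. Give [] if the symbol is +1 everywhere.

[7, 19, 23, inf]

(a, b) ≡ (-17871, -501239) mod (ℚ^×)²; places V = {2, 3, 5, 7, 13, 17, 19, 23, 29, 31, 37, ∞}.
(a,b)_3: α=-3, u≡1; β=-4, v≡1 (mod 3); (1|3)=+1, (1|3)=+1; sign (−1)^0·+1^-4·+1^-3 = +1.
(a,b)_23: α=3, u≡14; β=1, v≡17 (mod 23); (14|23)=-1, (17|23)=-1; sign (−1)^1·-1^1·-1^3 = -1.
(a,b)_7: α=3, u≡2; β=-2, v≡3 (mod 7); (2|7)=+1, (3|7)=-1; sign (−1)^0·+1^-2·-1^3 = -1.
(a,b)_37: α=3, u≡22; β=1, v≡2 (mod 37); (22|37)=-1, (2|37)=-1; sign (−1)^0·-1^1·-1^3 = +1.
(a,b)_19: α=2, u≡12; β=1, v≡3 (mod 19); (12|19)=-1, (3|19)=-1; sign (−1)^0·-1^1·-1^2 = -1.
(a,b)_5: α=-4, u≡4; β=6, v≡4 (mod 5); (4|5)=+1, (4|5)=+1; sign (−1)^0·+1^6·+1^-4 = +1.
(a,b)_∞: sgn(-17871)=−, sgn(-501239)=−, so -1.
(a,b)_29: α=4, u≡28; β=2, v≡17 (mod 29); (28|29)=+1, (17|29)=-1; sign (−1)^0·+1^2·-1^4 = +1.
(a,b)_17: α=4, u≡1; β=2, v≡5 (mod 17); (1|17)=+1, (5|17)=-1; sign (−1)^0·+1^2·-1^4 = +1.
(a,b)_13: α=-4, u≡3; β=-2, v≡5 (mod 13); (3|13)=+1, (5|13)=-1; sign (−1)^0·+1^-2·-1^-4 = +1.
(a,b)_31: α=2, u≡18; β=1, v≡29 (mod 31); (18|31)=+1, (29|31)=-1; sign (−1)^0·+1^1·-1^2 = +1.
(a,b)_2: α=-6, β=-8; u≡1, v≡1 (mod 8); ε(u)ε(v)=0·0, αω(v)=-6·0, βω(u)=-8·0; sum ≡ 0  ⇒  +1.
(-17871, -501239 / ℚ) ramifies at {7, 19, 23, ∞}: a division algebra.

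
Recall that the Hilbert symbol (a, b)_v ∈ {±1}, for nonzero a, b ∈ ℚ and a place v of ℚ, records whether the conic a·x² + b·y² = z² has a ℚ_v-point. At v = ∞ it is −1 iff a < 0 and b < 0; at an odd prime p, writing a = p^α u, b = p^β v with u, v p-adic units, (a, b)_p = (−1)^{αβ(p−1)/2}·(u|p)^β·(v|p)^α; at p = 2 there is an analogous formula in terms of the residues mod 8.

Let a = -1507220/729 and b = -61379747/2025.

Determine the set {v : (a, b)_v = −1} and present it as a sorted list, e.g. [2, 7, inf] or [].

Mod squares: a ≡ -376805, b ≡ -170027. Check v ∈ {∞, 2, 3, 5, 11, 13, 17, 19, 29, 31, 41}.
v=2: v_2(a)=2, v_2(b)=0; units ≡ 3, 5 (mod 8); ε·ε+αω+βω = 1·0+2·1+0·1 ≡ 0  ⇒  (a,b)_2 = +1.
v=11: a=11^1·(≡6), b=11^1·(≡4) mod 11; (6|11)=-1, (4|11)=+1; (−1)^{1·1·5}·(-1)^1·(+1)^1 = +1.
v=13: a=13^1·(≡7), b=13^1·(≡12) mod 13; (7|13)=-1, (12|13)=+1; (−1)^{1·1·6}·(-1)^1·(+1)^1 = -1.
v=17: a=17^1·(≡11), b=17^0·(≡14) mod 17; (11|17)=-1, (14|17)=-1; (−1)^{1·0·8}·(-1)^0·(-1)^1 = -1.
v=41: a=41^0·(≡34), b=41^1·(≡3) mod 41; (34|41)=-1, (3|41)=-1; (−1)^{0·1·20}·(-1)^1·(-1)^0 = -1.
v=3: a=3^-6·(≡1), b=3^-4·(≡1) mod 3; (1|3)=+1, (1|3)=+1; (−1)^{-6·-4·1}·(+1)^-4·(+1)^-6 = +1.
v=5: a=5^1·(≡4), b=5^-2·(≡3) mod 5; (4|5)=+1, (3|5)=-1; (−1)^{1·-2·2}·(+1)^-2·(-1)^1 = -1.
v=31: a=31^1·(≡7), b=31^0·(≡16) mod 31; (7|31)=+1, (16|31)=+1; (−1)^{1·0·15}·(+1)^0·(+1)^1 = +1.
v=19: a=19^0·(≡18), b=19^2·(≡9) mod 19; (18|19)=-1, (9|19)=+1; (−1)^{0·2·9}·(-1)^2·(+1)^0 = +1.
v=∞: -376805 < 0 and -170027 < 0  ⇒  (a,b)_∞ = -1.
v=29: a=29^0·(≡21), b=29^1·(≡13) mod 29; (21|29)=-1, (13|29)=+1; (−1)^{0·1·14}·(-1)^1·(+1)^0 = -1.
|Ram(-376805, -170027)| = 6, even; anisotropic at {5, 13, 17, 29, 41, ∞}.

[5, 13, 17, 29, 41, inf]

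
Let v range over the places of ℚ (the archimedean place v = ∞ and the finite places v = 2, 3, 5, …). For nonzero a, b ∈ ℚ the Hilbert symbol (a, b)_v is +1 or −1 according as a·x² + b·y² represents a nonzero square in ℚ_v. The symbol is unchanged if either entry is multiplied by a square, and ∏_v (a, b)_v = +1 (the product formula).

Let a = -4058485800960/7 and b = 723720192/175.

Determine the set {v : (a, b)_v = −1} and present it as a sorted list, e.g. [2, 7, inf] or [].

[2, 3, 19, 43]

Mod squares: a ≡ -1733972205, b ≡ 29274. Check v ∈ {∞, 2, 3, 5, 7, 13, 17, 19, 29, 41, 43}.
v=29: a=29^1·(≡19), b=29^0·(≡20) mod 29; (19|29)=-1, (20|29)=+1; (−1)^{1·0·14}·(-1)^0·(+1)^1 = +1.
v=41: a=41^1·(≡26), b=41^1·(≡17) mod 41; (26|41)=-1, (17|41)=-1; (−1)^{1·1·20}·(-1)^1·(-1)^1 = +1.
v=5: a=5^1·(≡4), b=5^-2·(≡1) mod 5; (4|5)=+1, (1|5)=+1; (−1)^{1·-2·2}·(+1)^-2·(+1)^1 = +1.
v=3: a=3^1·(≡2), b=3^1·(≡2) mod 3; (2|3)=-1, (2|3)=-1; (−1)^{1·1·1}·(-1)^1·(-1)^1 = -1.
v=∞: -1733972205 < 0 and 29274 > 0  ⇒  (a,b)_∞ = +1.
v=7: a=7^-1·(≡4), b=7^-1·(≡5) mod 7; (4|7)=+1, (5|7)=-1; (−1)^{-1·-1·3}·(+1)^-1·(-1)^-1 = +1.
v=43: a=43^1·(≡13), b=43^0·(≡2) mod 43; (13|43)=+1, (2|43)=-1; (−1)^{1·0·21}·(+1)^0·(-1)^1 = -1.
v=13: a=13^0·(≡1), b=13^2·(≡2) mod 13; (1|13)=+1, (2|13)=-1; (−1)^{0·2·6}·(+1)^2·(-1)^0 = +1.
v=19: a=19^1·(≡11), b=19^0·(≡2) mod 19; (11|19)=+1, (2|19)=-1; (−1)^{1·0·9}·(+1)^0·(-1)^1 = -1.
v=2: v_2(a)=14, v_2(b)=11; units ≡ 3, 5 (mod 8); ε·ε+αω+βω = 1·0+14·1+11·1 ≡ 1  ⇒  (a,b)_2 = -1.
v=17: a=17^1·(≡6), b=17^1·(≡14) mod 17; (6|17)=-1, (14|17)=-1; (−1)^{1·1·8}·(-1)^1·(-1)^1 = +1.
Ram(-1733972205, 29274) = {2, 3, 19, 43}; no ℚ_2-point on the conic.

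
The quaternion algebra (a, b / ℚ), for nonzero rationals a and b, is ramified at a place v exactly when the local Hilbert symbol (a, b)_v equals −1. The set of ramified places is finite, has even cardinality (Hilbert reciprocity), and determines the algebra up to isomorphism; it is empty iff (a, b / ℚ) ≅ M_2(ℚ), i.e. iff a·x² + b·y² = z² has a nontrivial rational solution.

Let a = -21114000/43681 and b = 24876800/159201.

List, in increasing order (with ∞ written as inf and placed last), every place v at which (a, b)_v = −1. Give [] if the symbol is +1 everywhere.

(a, b) ≡ (-5865, 23) mod (ℚ^×)²; places V = {2, 3, 5, 7, 11, 13, 17, 19, 23, ∞}.
(a,b)_3: α=3, u≡1; β=-2, v≡2 (mod 3); (1|3)=+1, (2|3)=-1; sign (−1)^0·+1^-2·-1^3 = -1.
(a,b)_13: α=0, u≡2; β=2, v≡9 (mod 13); (2|13)=-1, (9|13)=+1; sign (−1)^0·-1^2·+1^0 = +1.
(a,b)_2: α=4, β=8; u≡7, v≡7 (mod 8); ε(u)ε(v)=1·1, αω(v)=4·0, βω(u)=8·0; sum ≡ 1  ⇒  -1.
(a,b)_19: α=-2, u≡5; β=-2, v≡6 (mod 19); (5|19)=+1, (6|19)=+1; sign (−1)^0·+1^-2·+1^-2 = +1.
(a,b)_5: α=3, u≡3; β=2, v≡2 (mod 5); (3|5)=-1, (2|5)=-1; sign (−1)^0·-1^2·-1^3 = -1.
(a,b)_17: α=1, u≡11; β=0, v≡12 (mod 17); (11|17)=-1, (12|17)=-1; sign (−1)^0·-1^0·-1^1 = -1.
(a,b)_23: α=1, u≡17; β=1, v≡18 (mod 23); (17|23)=-1, (18|23)=+1; sign (−1)^1·-1^1·+1^1 = +1.
(a,b)_∞: sgn(-5865)=−, sgn(23)=+, so +1.
(a,b)_7: α=0, u≡2; β=-2, v≡4 (mod 7); (2|7)=+1, (4|7)=+1; sign (−1)^0·+1^-2·+1^0 = +1.
(a,b)_11: α=-2, u≡3; β=0, v≡4 (mod 11); (3|11)=+1, (4|11)=+1; sign (−1)^0·+1^0·+1^-2 = +1.
(-5865, 23 / ℚ) ramifies at {2, 3, 5, 17}: a division algebra.

[2, 3, 5, 17]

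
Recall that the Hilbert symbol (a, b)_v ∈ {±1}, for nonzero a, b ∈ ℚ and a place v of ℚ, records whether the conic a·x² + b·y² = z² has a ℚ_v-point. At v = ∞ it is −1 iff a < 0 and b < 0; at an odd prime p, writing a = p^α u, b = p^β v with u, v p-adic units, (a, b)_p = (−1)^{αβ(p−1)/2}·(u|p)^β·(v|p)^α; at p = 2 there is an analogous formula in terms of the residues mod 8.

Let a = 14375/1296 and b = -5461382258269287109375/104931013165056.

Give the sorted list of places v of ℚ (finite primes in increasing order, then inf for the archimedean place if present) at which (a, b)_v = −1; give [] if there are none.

[23, 37]

Mod squares: a ≡ 23, b ≡ -24679. Check v ∈ {∞, 2, 3, 5, 7, 11, 13, 17, 19, 23, 29, 37}.
v=7: a=7^0·(≡4), b=7^2·(≡6) mod 7; (4|7)=+1, (6|7)=-1; (−1)^{0·2·3}·(+1)^2·(-1)^0 = +1.
v=5: a=5^4·(≡3), b=5^12·(≡4) mod 5; (3|5)=-1, (4|5)=+1; (−1)^{4·12·2}·(-1)^12·(+1)^4 = +1.
v=23: a=23^1·(≡12), b=23^3·(≡12) mod 23; (12|23)=+1, (12|23)=+1; (−1)^{1·3·11}·(+1)^3·(+1)^1 = -1.
v=37: a=37^0·(≡19), b=37^1·(≡1) mod 37; (19|37)=-1, (1|37)=+1; (−1)^{0·1·18}·(-1)^1·(+1)^0 = -1.
v=17: a=17^0·(≡11), b=17^2·(≡7) mod 17; (11|17)=-1, (7|17)=-1; (−1)^{0·2·8}·(-1)^2·(-1)^0 = +1.
v=29: a=29^0·(≡1), b=29^1·(≡19) mod 29; (1|29)=+1, (19|29)=-1; (−1)^{0·1·14}·(+1)^1·(-1)^0 = +1.
v=2: v_2(a)=-4, v_2(b)=-18; units ≡ 7, 1 (mod 8); ε·ε+αω+βω = 1·0+-4·0+-18·0 ≡ 0  ⇒  (a,b)_2 = +1.
v=19: a=19^0·(≡17), b=19^-2·(≡3) mod 19; (17|19)=+1, (3|19)=-1; (−1)^{0·-2·9}·(+1)^-2·(-1)^0 = +1.
v=∞: 23 > 0 and -24679 < 0  ⇒  (a,b)_∞ = +1.
v=13: a=13^0·(≡4), b=13^-2·(≡8) mod 13; (4|13)=+1, (8|13)=-1; (−1)^{0·-2·6}·(+1)^-2·(-1)^0 = +1.
v=11: a=11^0·(≡1), b=11^2·(≡5) mod 11; (1|11)=+1, (5|11)=+1; (−1)^{0·2·5}·(+1)^2·(+1)^0 = +1.
v=3: a=3^-4·(≡2), b=3^-8·(≡2) mod 3; (2|3)=-1, (2|3)=-1; (−1)^{-4·-8·1}·(-1)^-8·(-1)^-4 = +1.
|Ram(23, -24679)| = 2, even; anisotropic at {23, 37}.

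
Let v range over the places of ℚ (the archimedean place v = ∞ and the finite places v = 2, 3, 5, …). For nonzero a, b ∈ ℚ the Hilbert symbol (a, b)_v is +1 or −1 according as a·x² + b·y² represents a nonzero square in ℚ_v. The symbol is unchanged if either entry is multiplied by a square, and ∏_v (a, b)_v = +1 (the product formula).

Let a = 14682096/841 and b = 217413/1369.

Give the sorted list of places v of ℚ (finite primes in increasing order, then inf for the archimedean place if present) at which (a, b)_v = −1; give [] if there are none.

[17, 23]

Mod squares: a ≡ 101959, b ≡ 493. Check v ∈ {∞, 2, 3, 7, 11, 13, 17, 23, 29, 31, 37}.
v=17: a=17^0·(≡10), b=17^1·(≡10) mod 17; (10|17)=-1, (10|17)=-1; (−1)^{0·1·8}·(-1)^1·(-1)^0 = -1.
v=23: a=23^1·(≡22), b=23^0·(≡11) mod 23; (22|23)=-1, (11|23)=-1; (−1)^{1·0·11}·(-1)^0·(-1)^1 = -1.
v=2: v_2(a)=4, v_2(b)=0; units ≡ 7, 5 (mod 8); ε·ε+αω+βω = 1·0+4·1+0·0 ≡ 0  ⇒  (a,b)_2 = +1.
v=31: a=31^1·(≡15), b=31^0·(≡2) mod 31; (15|31)=-1, (2|31)=+1; (−1)^{1·0·15}·(-1)^0·(+1)^1 = +1.
v=13: a=13^1·(≡12), b=13^0·(≡10) mod 13; (12|13)=+1, (10|13)=+1; (−1)^{1·0·6}·(+1)^0·(+1)^1 = +1.
v=∞: 101959 > 0 and 493 > 0  ⇒  (a,b)_∞ = +1.
v=11: a=11^1·(≡8), b=11^0·(≡4) mod 11; (8|11)=-1, (4|11)=+1; (−1)^{1·0·5}·(-1)^0·(+1)^1 = +1.
v=3: a=3^2·(≡1), b=3^2·(≡1) mod 3; (1|3)=+1, (1|3)=+1; (−1)^{2·2·1}·(+1)^2·(+1)^2 = +1.
v=37: a=37^0·(≡17), b=37^-2·(≡1) mod 37; (17|37)=-1, (1|37)=+1; (−1)^{0·-2·18}·(-1)^-2·(+1)^0 = +1.
v=7: a=7^0·(≡2), b=7^2·(≡5) mod 7; (2|7)=+1, (5|7)=-1; (−1)^{0·2·3}·(+1)^2·(-1)^0 = +1.
v=29: a=29^-2·(≡5), b=29^1·(≡17) mod 29; (5|29)=+1, (17|29)=-1; (−1)^{-2·1·14}·(+1)^1·(-1)^-2 = +1.
|Ram(101959, 493)| = 2, even; anisotropic at {17, 23}.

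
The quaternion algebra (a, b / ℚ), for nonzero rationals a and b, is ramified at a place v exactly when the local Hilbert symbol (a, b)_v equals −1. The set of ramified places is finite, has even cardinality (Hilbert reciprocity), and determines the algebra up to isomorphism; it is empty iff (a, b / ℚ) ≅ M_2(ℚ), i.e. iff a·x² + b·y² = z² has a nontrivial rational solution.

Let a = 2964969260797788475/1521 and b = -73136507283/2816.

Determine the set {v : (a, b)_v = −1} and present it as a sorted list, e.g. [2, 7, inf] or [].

[2, 11, 29, 37]

(a, b) ≡ (259, -2233) mod (ℚ^×)²; places V = {2, 3, 5, 7, 11, 13, 19, 29, 37, ∞}.
(a,b)_5: α=2, u≡4; β=0, v≡2 (mod 5); (4|5)=+1, (2|5)=-1; sign (−1)^0·+1^0·-1^2 = +1.
(a,b)_7: α=5, u≡2; β=1, v≡6 (mod 7); (2|7)=+1, (6|7)=-1; sign (−1)^1·+1^1·-1^5 = +1.
(a,b)_29: α=2, u≡18; β=1, v≡26 (mod 29); (18|29)=-1, (26|29)=-1; sign (−1)^0·-1^1·-1^2 = -1.
(a,b)_∞: sgn(259)=+, sgn(-2233)=−, so +1.
(a,b)_11: α=2, u≡6; β=-1, v≡6 (mod 11); (6|11)=-1, (6|11)=-1; sign (−1)^0·-1^-1·-1^2 = -1.
(a,b)_3: α=-2, u≡1; β=6, v≡2 (mod 3); (1|3)=+1, (2|3)=-1; sign (−1)^0·+1^6·-1^-2 = +1.
(a,b)_37: α=5, u≡36; β=2, v≡17 (mod 37); (36|37)=+1, (17|37)=-1; sign (−1)^0·+1^2·-1^5 = -1.
(a,b)_13: α=-2, u≡4; β=0, v≡12 (mod 13); (4|13)=+1, (12|13)=+1; sign (−1)^0·+1^0·+1^-2 = +1.
(a,b)_2: α=0, β=-8; u≡3, v≡7 (mod 8); ε(u)ε(v)=1·1, αω(v)=0·0, βω(u)=-8·1; sum ≡ 1  ⇒  -1.
(a,b)_19: α=0, u≡8; β=2, v≡1 (mod 19); (8|19)=-1, (1|19)=+1; sign (−1)^0·-1^2·+1^0 = +1.
(259, -2233 / ℚ) ramifies at {2, 11, 29, 37}: a division algebra.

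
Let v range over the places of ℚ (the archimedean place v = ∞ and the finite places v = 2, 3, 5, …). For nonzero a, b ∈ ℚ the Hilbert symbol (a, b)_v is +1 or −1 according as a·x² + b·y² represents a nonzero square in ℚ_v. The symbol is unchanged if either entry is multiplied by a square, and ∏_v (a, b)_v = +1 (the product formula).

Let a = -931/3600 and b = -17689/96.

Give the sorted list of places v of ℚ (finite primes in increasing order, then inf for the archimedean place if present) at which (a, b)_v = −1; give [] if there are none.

[2, 3, 19, inf]

(a, b) ≡ (-19, -6) mod (ℚ^×)²; places V = {2, 3, 5, 7, 19, ∞}.
(a,b)_3: α=-2, u≡2; β=-1, v≡1 (mod 3); (2|3)=-1, (1|3)=+1; sign (−1)^0·-1^-1·+1^-2 = -1.
(a,b)_7: α=2, u≡1; β=2, v≡2 (mod 7); (1|7)=+1, (2|7)=+1; sign (−1)^0·+1^2·+1^2 = +1.
(a,b)_∞: sgn(-19)=−, sgn(-6)=−, so -1.
(a,b)_2: α=-4, β=-5; u≡5, v≡5 (mod 8); ε(u)ε(v)=0·0, αω(v)=-4·1, βω(u)=-5·1; sum ≡ 1  ⇒  -1.
(a,b)_5: α=-2, u≡1; β=0, v≡1 (mod 5); (1|5)=+1, (1|5)=+1; sign (−1)^0·+1^0·+1^-2 = +1.
(a,b)_19: α=1, u≡3; β=2, v≡8 (mod 19); (3|19)=-1, (8|19)=-1; sign (−1)^0·-1^2·-1^1 = -1.
|Ram(-19, -6)| = 4, even; anisotropic at {2, 3, 19, ∞}.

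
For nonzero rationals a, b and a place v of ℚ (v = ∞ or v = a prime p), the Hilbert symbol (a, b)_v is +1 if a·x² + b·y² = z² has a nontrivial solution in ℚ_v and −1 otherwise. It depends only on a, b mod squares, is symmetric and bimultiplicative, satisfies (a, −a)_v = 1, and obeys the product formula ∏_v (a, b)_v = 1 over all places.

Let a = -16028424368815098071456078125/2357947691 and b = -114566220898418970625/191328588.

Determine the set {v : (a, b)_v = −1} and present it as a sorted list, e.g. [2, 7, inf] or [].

(a, b) ≡ (-283679, -651) mod (ℚ^×)²; places V = {2, 3, 5, 7, 11, 17, 23, 31, 37, 41, ∞}.
(a,b)_41: α=3, u≡36; β=2, v≡33 (mod 41); (36|41)=+1, (33|41)=+1; sign (−1)^0·+1^2·+1^3 = +1.
(a,b)_∞: sgn(-283679)=−, sgn(-651)=−, so -1.
(a,b)_31: α=2, u≡4; β=1, v≡8 (mod 31); (4|31)=+1, (8|31)=+1; sign (−1)^0·+1^1·+1^2 = +1.
(a,b)_5: α=6, u≡1; β=4, v≡4 (mod 5); (1|5)=+1, (4|5)=+1; sign (−1)^0·+1^4·+1^6 = +1.
(a,b)_2: α=0, β=-2; u≡1, v≡5 (mod 8); ε(u)ε(v)=0·0, αω(v)=0·1, βω(u)=-2·0; sum ≡ 0  ⇒  +1.
(a,b)_11: α=-9, u≡10; β=-6, v≡5 (mod 11); (10|11)=-1, (5|11)=+1; sign (−1)^0·-1^-6·+1^-9 = +1.
(a,b)_37: α=3, u≡31; β=2, v≡22 (mod 37); (31|37)=-1, (22|37)=-1; sign (−1)^0·-1^2·-1^3 = -1.
(a,b)_3: α=0, u≡1; β=-3, v≡2 (mod 3); (1|3)=+1, (2|3)=-1; sign (−1)^0·+1^-3·-1^0 = +1.
(a,b)_17: α=3, u≡12; β=2, v≡14 (mod 17); (12|17)=-1, (14|17)=-1; sign (−1)^0·-1^2·-1^3 = -1.
(a,b)_23: α=2, u≡8; β=2, v≡2 (mod 23); (8|23)=+1, (2|23)=+1; sign (−1)^0·+1^2·+1^2 = +1.
(a,b)_7: α=6, u≡6; β=5, v≡6 (mod 7); (6|7)=-1, (6|7)=-1; sign (−1)^0·-1^5·-1^6 = -1.
Ram(-283679, -651) = {7, 17, 37, ∞}; no ℚ_7-point on the conic.

[7, 17, 37, inf]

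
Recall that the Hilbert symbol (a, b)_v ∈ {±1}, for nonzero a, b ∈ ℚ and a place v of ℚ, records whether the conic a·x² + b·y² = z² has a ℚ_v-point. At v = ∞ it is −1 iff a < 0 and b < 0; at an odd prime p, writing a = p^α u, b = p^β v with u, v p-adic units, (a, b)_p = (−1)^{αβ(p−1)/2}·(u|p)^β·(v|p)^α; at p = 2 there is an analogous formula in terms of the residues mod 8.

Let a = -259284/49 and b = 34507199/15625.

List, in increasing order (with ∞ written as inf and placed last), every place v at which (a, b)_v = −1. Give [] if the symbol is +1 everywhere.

[2, 3]

(a, b) ≡ (-64821, 65231) mod (ℚ^×)²; places V = {2, 3, 5, 7, 17, 23, 31, 37, 41, 43, ∞}.
(a,b)_17: α=1, u≡10; β=0, v≡2 (mod 17); (10|17)=-1, (2|17)=+1; sign (−1)^0·-1^0·+1^1 = +1.
(a,b)_23: α=0, u≡6; β=2, v≡9 (mod 23); (6|23)=+1, (9|23)=+1; sign (−1)^0·+1^2·+1^0 = +1.
(a,b)_2: α=2, β=0; u≡3, v≡7 (mod 8); ε(u)ε(v)=1·1, αω(v)=2·0, βω(u)=0·1; sum ≡ 1  ⇒  -1.
(a,b)_7: α=-2, u≡3; β=0, v≡6 (mod 7); (3|7)=-1, (6|7)=-1; sign (−1)^0·-1^0·-1^-2 = +1.
(a,b)_31: α=1, u≡21; β=0, v≡14 (mod 31); (21|31)=-1, (14|31)=+1; sign (−1)^0·-1^0·+1^1 = +1.
(a,b)_∞: sgn(-64821)=−, sgn(65231)=+, so +1.
(a,b)_41: α=1, u≡9; β=1, v≡8 (mod 41); (9|41)=+1, (8|41)=+1; sign (−1)^0·+1^1·+1^1 = +1.
(a,b)_37: α=0, u≡1; β=1, v≡24 (mod 37); (1|37)=+1, (24|37)=-1; sign (−1)^0·+1^1·-1^0 = +1.
(a,b)_43: α=0, u≡1; β=1, v≡42 (mod 43); (1|43)=+1, (42|43)=-1; sign (−1)^0·+1^1·-1^0 = +1.
(a,b)_5: α=0, u≡4; β=-6, v≡4 (mod 5); (4|5)=+1, (4|5)=+1; sign (−1)^0·+1^-6·+1^0 = +1.
(a,b)_3: α=1, u≡2; β=0, v≡2 (mod 3); (2|3)=-1, (2|3)=-1; sign (−1)^0·-1^0·-1^1 = -1.
(-64821, 65231 / ℚ) ramifies at {2, 3}: a division algebra.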